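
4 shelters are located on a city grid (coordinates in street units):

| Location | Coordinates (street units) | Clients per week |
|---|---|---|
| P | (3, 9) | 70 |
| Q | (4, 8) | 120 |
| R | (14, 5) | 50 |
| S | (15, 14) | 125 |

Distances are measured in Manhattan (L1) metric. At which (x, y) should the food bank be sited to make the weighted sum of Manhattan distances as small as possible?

Manhattan distance separates: Σwᵢ(|x−xᵢ|+|y−yᵢ|) = Σwᵢ|x−xᵢ| + Σwᵢ|y−yᵢ|, so x and y are optimised independently as 1-D weighted medians.
Total weight W = 365; half = 182.5.
x-coordinate, sorted with cumulative weight:
  x=3 (P, w=70) cum 70
  x=4 (Q, w=120) cum 190  ← median
  x=14 (R, w=50) cum 240
  x=15 (S, w=125) cum 365
⇒ x* = 4
y-coordinate, sorted with cumulative weight:
  y=5 (R, w=50) cum 50
  y=8 (Q, w=120) cum 170
  y=9 (P, w=70) cum 240  ← median
  y=14 (S, w=125) cum 365
⇒ y* = 9

(4, 9)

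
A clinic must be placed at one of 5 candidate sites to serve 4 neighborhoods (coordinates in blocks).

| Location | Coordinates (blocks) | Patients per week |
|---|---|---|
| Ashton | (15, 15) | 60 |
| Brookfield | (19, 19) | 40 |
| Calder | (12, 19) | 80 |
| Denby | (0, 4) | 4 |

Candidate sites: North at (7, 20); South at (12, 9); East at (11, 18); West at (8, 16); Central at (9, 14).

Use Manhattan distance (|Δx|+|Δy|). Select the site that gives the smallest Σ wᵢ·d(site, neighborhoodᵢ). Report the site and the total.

East, total 1040 blocks

Total weighted distance at each candidate:
  North (7, 20): total = 1872
  South (12, 9): total = 2088
  East (11, 18): total = 1040
  West (8, 16): total = 1680
  Central (9, 14): total = 1736
Minimum is at East with total 1040 blocks.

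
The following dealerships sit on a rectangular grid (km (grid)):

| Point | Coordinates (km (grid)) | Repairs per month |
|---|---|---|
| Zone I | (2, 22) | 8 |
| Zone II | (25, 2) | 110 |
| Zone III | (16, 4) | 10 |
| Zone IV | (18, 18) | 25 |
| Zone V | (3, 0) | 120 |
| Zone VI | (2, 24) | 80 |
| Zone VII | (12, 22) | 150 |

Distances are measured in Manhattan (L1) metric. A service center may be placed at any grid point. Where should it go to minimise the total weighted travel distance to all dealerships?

(12, 18)

Manhattan distance separates: Σwᵢ(|x−xᵢ|+|y−yᵢ|) = Σwᵢ|x−xᵢ| + Σwᵢ|y−yᵢ|, so x and y are optimised independently as 1-D weighted medians.
Total weight W = 503; half = 251.5.
x-coordinate, sorted with cumulative weight:
  x=2 (Zone I, w=8) cum 8
  x=2 (Zone VI, w=80) cum 88
  x=3 (Zone V, w=120) cum 208
  x=12 (Zone VII, w=150) cum 358  ← median
  x=16 (Zone III, w=10) cum 368
  x=18 (Zone IV, w=25) cum 393
  x=25 (Zone II, w=110) cum 503
⇒ x* = 12
y-coordinate, sorted with cumulative weight:
  y=0 (Zone V, w=120) cum 120
  y=2 (Zone II, w=110) cum 230
  y=4 (Zone III, w=10) cum 240
  y=18 (Zone IV, w=25) cum 265  ← median
  y=22 (Zone I, w=8) cum 273
  y=22 (Zone VII, w=150) cum 423
  y=24 (Zone VI, w=80) cum 503
⇒ y* = 18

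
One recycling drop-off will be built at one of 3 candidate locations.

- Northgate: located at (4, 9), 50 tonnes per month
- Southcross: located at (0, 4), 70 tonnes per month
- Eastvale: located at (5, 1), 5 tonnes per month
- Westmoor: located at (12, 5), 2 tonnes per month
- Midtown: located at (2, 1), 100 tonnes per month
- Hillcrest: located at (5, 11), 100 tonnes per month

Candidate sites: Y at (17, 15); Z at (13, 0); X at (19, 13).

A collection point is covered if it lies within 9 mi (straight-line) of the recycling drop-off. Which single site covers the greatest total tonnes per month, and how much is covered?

Z, covering 7

Coverage radius r = 9 mi; a point is covered iff (Δx)²+(Δy)² ≤ 9² = 81.
  Y (17, 15): covers {none} → 0
  Z (13, 0): covers {Eastvale, Westmoor} → 7
  X (19, 13): covers {none} → 0
Maximum coverage at Z: 7 tonnes per month.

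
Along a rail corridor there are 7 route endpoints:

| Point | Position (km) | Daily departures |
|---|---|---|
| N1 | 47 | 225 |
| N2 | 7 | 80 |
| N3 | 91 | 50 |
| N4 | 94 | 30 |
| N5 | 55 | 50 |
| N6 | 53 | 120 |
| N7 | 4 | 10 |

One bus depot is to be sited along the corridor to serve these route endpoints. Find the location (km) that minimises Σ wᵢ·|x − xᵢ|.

For a sum of weighted absolute distances on a line, the optimum is the weighted median (not the mean). Total weight W = 565; half-weight = 282.5.
Sort by position and accumulate weight:
  km 4 (N7, w=10) → cum 10
  km 7 (N2, w=80) → cum 90
  km 47 (N1, w=225) → cum 315  ≥ 282.5 → median here
  km 53 (N6, w=120) → cum 435
  km 55 (N5, w=50) → cum 485
  km 91 (N3, w=50) → cum 535
  km 94 (N4, w=30) → cum 565
Optimal location: km 47.

x = 47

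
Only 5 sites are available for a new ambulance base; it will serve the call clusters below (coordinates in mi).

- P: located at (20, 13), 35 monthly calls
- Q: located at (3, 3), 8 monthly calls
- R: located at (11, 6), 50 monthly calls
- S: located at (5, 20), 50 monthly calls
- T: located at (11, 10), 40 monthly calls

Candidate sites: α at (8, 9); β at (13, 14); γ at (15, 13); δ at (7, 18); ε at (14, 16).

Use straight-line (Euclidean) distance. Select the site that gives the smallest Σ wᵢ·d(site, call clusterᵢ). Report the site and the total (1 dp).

α, total 1413.9 mi

Total weighted distance at each candidate:
  α (8, 9): total = 1413.9
  β (13, 14): total = 1457.6
  γ (15, 13): total = 1513.4
  δ (7, 18): total = 1743.3
  ε (14, 16): total = 1653.8
Minimum is at α with total 1413.9 mi.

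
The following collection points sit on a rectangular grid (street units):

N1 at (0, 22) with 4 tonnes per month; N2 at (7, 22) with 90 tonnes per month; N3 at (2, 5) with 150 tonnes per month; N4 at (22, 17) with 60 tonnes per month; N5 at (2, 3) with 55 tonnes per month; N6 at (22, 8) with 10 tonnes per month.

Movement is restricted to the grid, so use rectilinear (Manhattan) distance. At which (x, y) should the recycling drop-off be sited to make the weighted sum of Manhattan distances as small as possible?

Manhattan distance separates: Σwᵢ(|x−xᵢ|+|y−yᵢ|) = Σwᵢ|x−xᵢ| + Σwᵢ|y−yᵢ|, so x and y are optimised independently as 1-D weighted medians.
Total weight W = 369; half = 184.5.
x-coordinate, sorted with cumulative weight:
  x=0 (N1, w=4) cum 4
  x=2 (N3, w=150) cum 154
  x=2 (N5, w=55) cum 209  ← median
  x=7 (N2, w=90) cum 299
  x=22 (N4, w=60) cum 359
  x=22 (N6, w=10) cum 369
⇒ x* = 2
y-coordinate, sorted with cumulative weight:
  y=3 (N5, w=55) cum 55
  y=5 (N3, w=150) cum 205  ← median
  y=8 (N6, w=10) cum 215
  y=17 (N4, w=60) cum 275
  y=22 (N1, w=4) cum 279
  y=22 (N2, w=90) cum 369
⇒ y* = 5

(2, 5)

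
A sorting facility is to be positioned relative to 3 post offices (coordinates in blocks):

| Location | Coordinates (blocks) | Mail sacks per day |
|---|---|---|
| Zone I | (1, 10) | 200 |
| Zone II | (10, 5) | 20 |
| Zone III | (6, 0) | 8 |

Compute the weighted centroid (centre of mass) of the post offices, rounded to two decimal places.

The minimiser of Σwᵢ‖p−pᵢ‖² is the weighted centroid p* = (Σwᵢpᵢ)/(Σwᵢ).
Σwᵢ = 228.
Σwᵢxᵢ = 200·1 + 20·10 + 8·6 = 448.
Σwᵢyᵢ = 200·10 + 20·5 + 8·0 = 2100.
x* = 448/228 = 1.96, y* = 2100/228 = 9.21.

(1.96, 9.21)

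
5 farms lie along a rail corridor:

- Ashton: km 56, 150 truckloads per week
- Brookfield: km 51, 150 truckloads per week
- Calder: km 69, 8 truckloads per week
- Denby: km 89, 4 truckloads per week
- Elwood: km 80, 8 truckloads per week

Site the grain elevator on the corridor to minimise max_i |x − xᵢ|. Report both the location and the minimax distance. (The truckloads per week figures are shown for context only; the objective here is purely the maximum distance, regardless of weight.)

The 1-center on a line is the midpoint of the two extreme points: leftmost at 51, rightmost at 89.
Optimal location = (51 + 89)/2 = 70; maximum distance = (89 − 51)/2 = 19.

location 70, max distance 19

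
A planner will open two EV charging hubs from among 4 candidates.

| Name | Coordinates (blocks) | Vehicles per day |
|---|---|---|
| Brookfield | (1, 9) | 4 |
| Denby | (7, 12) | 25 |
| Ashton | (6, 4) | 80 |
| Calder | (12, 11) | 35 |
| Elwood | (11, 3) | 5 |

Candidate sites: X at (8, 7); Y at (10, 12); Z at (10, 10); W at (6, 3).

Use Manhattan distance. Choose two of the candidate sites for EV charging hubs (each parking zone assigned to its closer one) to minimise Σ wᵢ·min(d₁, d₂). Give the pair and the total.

{Y, W}, total 329

Evaluate every pair (each demand assigned to the nearer of the two):
  {Y, W}: total = 329
  {Z, W}: total = 375
  {X, W}: total = 571
  {X, Y}: total = 651
  {X, Z}: total = 701
  {Y, Z}: total = 1060
Best pair: {Y, W} with total 329.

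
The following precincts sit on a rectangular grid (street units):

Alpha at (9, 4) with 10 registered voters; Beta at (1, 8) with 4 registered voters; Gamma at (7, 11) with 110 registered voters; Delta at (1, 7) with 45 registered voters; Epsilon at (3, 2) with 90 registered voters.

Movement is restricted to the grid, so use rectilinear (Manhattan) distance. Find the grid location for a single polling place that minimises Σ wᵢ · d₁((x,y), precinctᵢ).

(3, 7)

Manhattan distance separates: Σwᵢ(|x−xᵢ|+|y−yᵢ|) = Σwᵢ|x−xᵢ| + Σwᵢ|y−yᵢ|, so x and y are optimised independently as 1-D weighted medians.
Total weight W = 259; half = 129.5.
x-coordinate, sorted with cumulative weight:
  x=1 (Beta, w=4) cum 4
  x=1 (Delta, w=45) cum 49
  x=3 (Epsilon, w=90) cum 139  ← median
  x=7 (Gamma, w=110) cum 249
  x=9 (Alpha, w=10) cum 259
⇒ x* = 3
y-coordinate, sorted with cumulative weight:
  y=2 (Epsilon, w=90) cum 90
  y=4 (Alpha, w=10) cum 100
  y=7 (Delta, w=45) cum 145  ← median
  y=8 (Beta, w=4) cum 149
  y=11 (Gamma, w=110) cum 259
⇒ y* = 7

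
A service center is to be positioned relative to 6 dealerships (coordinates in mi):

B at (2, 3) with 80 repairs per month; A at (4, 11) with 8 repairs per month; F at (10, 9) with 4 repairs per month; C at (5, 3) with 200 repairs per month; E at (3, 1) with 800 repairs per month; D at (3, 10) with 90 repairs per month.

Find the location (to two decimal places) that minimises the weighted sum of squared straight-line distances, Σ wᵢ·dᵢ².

(3.30, 2.25)

The minimiser of Σwᵢ‖p−pᵢ‖² is the weighted centroid p* = (Σwᵢpᵢ)/(Σwᵢ).
Σwᵢ = 1182.
Σwᵢxᵢ = 80·2 + 8·4 + 4·10 + 200·5 + 800·3 + 90·3 = 3902.
Σwᵢyᵢ = 80·3 + 8·11 + 4·9 + 200·3 + 800·1 + 90·10 = 2664.
x* = 3902/1182 = 3.30, y* = 2664/1182 = 2.25.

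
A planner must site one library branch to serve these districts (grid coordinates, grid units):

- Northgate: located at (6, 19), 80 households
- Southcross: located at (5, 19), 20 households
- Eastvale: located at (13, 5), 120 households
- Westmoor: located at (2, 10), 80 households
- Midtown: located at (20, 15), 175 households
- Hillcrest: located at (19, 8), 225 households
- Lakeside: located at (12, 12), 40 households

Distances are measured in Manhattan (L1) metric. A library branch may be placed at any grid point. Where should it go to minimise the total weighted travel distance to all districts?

Manhattan distance separates: Σwᵢ(|x−xᵢ|+|y−yᵢ|) = Σwᵢ|x−xᵢ| + Σwᵢ|y−yᵢ|, so x and y are optimised independently as 1-D weighted medians.
Total weight W = 740; half = 370.
x-coordinate, sorted with cumulative weight:
  x=2 (Westmoor, w=80) cum 80
  x=5 (Southcross, w=20) cum 100
  x=6 (Northgate, w=80) cum 180
  x=12 (Lakeside, w=40) cum 220
  x=13 (Eastvale, w=120) cum 340
  x=19 (Hillcrest, w=225) cum 565  ← median
  x=20 (Midtown, w=175) cum 740
⇒ x* = 19
y-coordinate, sorted with cumulative weight:
  y=5 (Eastvale, w=120) cum 120
  y=8 (Hillcrest, w=225) cum 345
  y=10 (Westmoor, w=80) cum 425  ← median
  y=12 (Lakeside, w=40) cum 465
  y=15 (Midtown, w=175) cum 640
  y=19 (Northgate, w=80) cum 720
  y=19 (Southcross, w=20) cum 740
⇒ y* = 10

(19, 10)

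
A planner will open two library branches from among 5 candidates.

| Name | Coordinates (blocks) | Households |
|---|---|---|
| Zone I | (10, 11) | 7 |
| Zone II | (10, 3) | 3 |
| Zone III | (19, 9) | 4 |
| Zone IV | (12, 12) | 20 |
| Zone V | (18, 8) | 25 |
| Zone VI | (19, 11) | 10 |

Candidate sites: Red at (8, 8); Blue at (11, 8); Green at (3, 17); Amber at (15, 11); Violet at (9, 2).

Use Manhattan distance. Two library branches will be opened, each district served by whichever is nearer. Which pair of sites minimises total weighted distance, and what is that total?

Evaluate every pair (each demand assigned to the nearer of the two):
  {Amber, Violet}: total = 335
  {Blue, Amber}: total = 340
  {Red, Amber}: total = 350
  {Green, Amber}: total = 368
  {Blue, Violet}: total = 455
  {Red, Blue}: total = 467
  {Blue, Green}: total = 467
  {Red, Violet}: total = 639
  {Red, Green}: total = 654
  {Green, Violet}: total = 969
Best pair: {Amber, Violet} with total 335.

{Amber, Violet}, total 335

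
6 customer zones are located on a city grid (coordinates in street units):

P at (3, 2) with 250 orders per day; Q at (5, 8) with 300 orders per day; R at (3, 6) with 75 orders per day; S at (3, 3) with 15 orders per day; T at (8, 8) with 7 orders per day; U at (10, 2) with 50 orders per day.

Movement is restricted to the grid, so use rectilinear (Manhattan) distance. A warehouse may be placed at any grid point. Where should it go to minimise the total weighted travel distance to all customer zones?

Manhattan distance separates: Σwᵢ(|x−xᵢ|+|y−yᵢ|) = Σwᵢ|x−xᵢ| + Σwᵢ|y−yᵢ|, so x and y are optimised independently as 1-D weighted medians.
Total weight W = 697; half = 348.5.
x-coordinate, sorted with cumulative weight:
  x=3 (P, w=250) cum 250
  x=3 (R, w=75) cum 325
  x=3 (S, w=15) cum 340
  x=5 (Q, w=300) cum 640  ← median
  x=8 (T, w=7) cum 647
  x=10 (U, w=50) cum 697
⇒ x* = 5
y-coordinate, sorted with cumulative weight:
  y=2 (P, w=250) cum 250
  y=2 (U, w=50) cum 300
  y=3 (S, w=15) cum 315
  y=6 (R, w=75) cum 390  ← median
  y=8 (Q, w=300) cum 690
  y=8 (T, w=7) cum 697
⇒ y* = 6

(5, 6)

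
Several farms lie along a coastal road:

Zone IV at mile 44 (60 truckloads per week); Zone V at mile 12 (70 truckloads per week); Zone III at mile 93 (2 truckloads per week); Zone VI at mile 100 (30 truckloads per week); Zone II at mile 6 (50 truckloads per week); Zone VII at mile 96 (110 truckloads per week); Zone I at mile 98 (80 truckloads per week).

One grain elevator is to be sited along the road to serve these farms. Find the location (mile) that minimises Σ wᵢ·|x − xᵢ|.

For a sum of weighted absolute distances on a line, the optimum is the weighted median (not the mean). Total weight W = 402; half-weight = 201.
Sort by position and accumulate weight:
  mile 6 (Zone II, w=50) → cum 50
  mile 12 (Zone V, w=70) → cum 120
  mile 44 (Zone IV, w=60) → cum 180
  mile 93 (Zone III, w=2) → cum 182
  mile 96 (Zone VII, w=110) → cum 292  ≥ 201 → median here
  mile 98 (Zone I, w=80) → cum 372
  mile 100 (Zone VI, w=30) → cum 402
Optimal location: mile 96.

x = 96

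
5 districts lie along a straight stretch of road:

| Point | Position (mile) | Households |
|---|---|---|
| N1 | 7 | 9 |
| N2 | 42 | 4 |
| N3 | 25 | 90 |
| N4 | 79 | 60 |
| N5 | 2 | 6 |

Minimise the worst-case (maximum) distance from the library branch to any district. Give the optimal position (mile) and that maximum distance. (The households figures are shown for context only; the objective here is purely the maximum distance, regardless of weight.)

location 40.5, max distance 38.5

The 1-center on a line is the midpoint of the two extreme points: leftmost at 2, rightmost at 79.
Optimal location = (2 + 79)/2 = 40.5; maximum distance = (79 − 2)/2 = 38.5.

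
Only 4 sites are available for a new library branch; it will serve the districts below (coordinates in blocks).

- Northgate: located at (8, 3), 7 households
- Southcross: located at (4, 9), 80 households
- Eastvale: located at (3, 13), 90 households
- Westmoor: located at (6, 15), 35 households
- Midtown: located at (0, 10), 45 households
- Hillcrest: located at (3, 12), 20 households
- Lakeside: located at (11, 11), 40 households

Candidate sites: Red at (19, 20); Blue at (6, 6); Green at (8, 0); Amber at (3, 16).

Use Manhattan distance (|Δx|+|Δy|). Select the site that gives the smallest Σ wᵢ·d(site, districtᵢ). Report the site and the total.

Amber, total 2181 blocks

Total weighted distance at each candidate:
  Red (19, 20): total = 7441
  Blue (6, 6): total = 2680
  Green (8, 0): total = 4986
  Amber (3, 16): total = 2181
Minimum is at Amber with total 2181 blocks.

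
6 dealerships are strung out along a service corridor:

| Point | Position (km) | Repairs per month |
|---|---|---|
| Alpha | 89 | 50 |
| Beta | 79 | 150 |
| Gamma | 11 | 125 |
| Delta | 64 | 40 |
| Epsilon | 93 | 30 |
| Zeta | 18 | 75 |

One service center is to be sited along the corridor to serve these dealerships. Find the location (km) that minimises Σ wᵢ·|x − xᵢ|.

For a sum of weighted absolute distances on a line, the optimum is the weighted median (not the mean). Total weight W = 470; half-weight = 235.
Sort by position and accumulate weight:
  km 11 (Gamma, w=125) → cum 125
  km 18 (Zeta, w=75) → cum 200
  km 64 (Delta, w=40) → cum 240  ≥ 235 → median here
  km 79 (Beta, w=150) → cum 390
  km 89 (Alpha, w=50) → cum 440
  km 93 (Epsilon, w=30) → cum 470
Optimal location: km 64.

x = 64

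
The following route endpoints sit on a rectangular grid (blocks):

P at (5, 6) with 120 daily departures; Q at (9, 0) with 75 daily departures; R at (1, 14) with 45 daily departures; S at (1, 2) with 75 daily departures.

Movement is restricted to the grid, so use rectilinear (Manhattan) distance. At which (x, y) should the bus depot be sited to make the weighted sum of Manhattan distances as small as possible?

(5, 6)

Manhattan distance separates: Σwᵢ(|x−xᵢ|+|y−yᵢ|) = Σwᵢ|x−xᵢ| + Σwᵢ|y−yᵢ|, so x and y are optimised independently as 1-D weighted medians.
Total weight W = 315; half = 157.5.
x-coordinate, sorted with cumulative weight:
  x=1 (R, w=45) cum 45
  x=1 (S, w=75) cum 120
  x=5 (P, w=120) cum 240  ← median
  x=9 (Q, w=75) cum 315
⇒ x* = 5
y-coordinate, sorted with cumulative weight:
  y=0 (Q, w=75) cum 75
  y=2 (S, w=75) cum 150
  y=6 (P, w=120) cum 270  ← median
  y=14 (R, w=45) cum 315
⇒ y* = 6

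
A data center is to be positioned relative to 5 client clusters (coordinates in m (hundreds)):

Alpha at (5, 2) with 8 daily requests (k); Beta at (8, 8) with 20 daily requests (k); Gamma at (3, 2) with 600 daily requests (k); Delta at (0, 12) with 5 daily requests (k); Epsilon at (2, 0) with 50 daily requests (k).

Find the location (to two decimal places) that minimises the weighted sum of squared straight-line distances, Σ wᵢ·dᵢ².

(3.07, 2.10)

The minimiser of Σwᵢ‖p−pᵢ‖² is the weighted centroid p* = (Σwᵢpᵢ)/(Σwᵢ).
Σwᵢ = 683.
Σwᵢxᵢ = 8·5 + 20·8 + 600·3 + 5·0 + 50·2 = 2100.
Σwᵢyᵢ = 8·2 + 20·8 + 600·2 + 5·12 + 50·0 = 1436.
x* = 2100/683 = 3.07, y* = 1436/683 = 2.10.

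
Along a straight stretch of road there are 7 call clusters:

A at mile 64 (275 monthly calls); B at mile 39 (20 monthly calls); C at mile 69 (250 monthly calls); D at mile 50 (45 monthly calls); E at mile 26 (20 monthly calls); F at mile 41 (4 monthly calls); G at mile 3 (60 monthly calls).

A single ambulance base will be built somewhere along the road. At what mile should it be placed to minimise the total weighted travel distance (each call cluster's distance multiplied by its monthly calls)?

x = 64

For a sum of weighted absolute distances on a line, the optimum is the weighted median (not the mean). Total weight W = 674; half-weight = 337.
Sort by position and accumulate weight:
  mile 3 (G, w=60) → cum 60
  mile 26 (E, w=20) → cum 80
  mile 39 (B, w=20) → cum 100
  mile 41 (F, w=4) → cum 104
  mile 50 (D, w=45) → cum 149
  mile 64 (A, w=275) → cum 424  ≥ 337 → median here
  mile 69 (C, w=250) → cum 674
Optimal location: mile 64.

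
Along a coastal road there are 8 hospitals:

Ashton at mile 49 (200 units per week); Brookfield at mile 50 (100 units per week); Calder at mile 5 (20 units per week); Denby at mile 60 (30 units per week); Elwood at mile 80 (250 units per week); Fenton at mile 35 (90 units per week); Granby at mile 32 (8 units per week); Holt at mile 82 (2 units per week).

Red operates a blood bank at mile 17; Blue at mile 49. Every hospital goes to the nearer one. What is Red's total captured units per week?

28

The indifferent point is the midpoint (17+49)/2 = 33; hospitals left of it (closer to Red at 17) go to Red, those right go to Blue.
  Calder at 5 (w=20) → Red
  Granby at 32 (w=8) → Red
  Fenton at 35 (w=90) → Blue
  Ashton at 49 (w=200) → Blue
  Brookfield at 50 (w=100) → Blue
  Denby at 60 (w=30) → Blue
  Elwood at 80 (w=250) → Blue
  Holt at 82 (w=2) → Blue
Red captures 28; Blue captures 672.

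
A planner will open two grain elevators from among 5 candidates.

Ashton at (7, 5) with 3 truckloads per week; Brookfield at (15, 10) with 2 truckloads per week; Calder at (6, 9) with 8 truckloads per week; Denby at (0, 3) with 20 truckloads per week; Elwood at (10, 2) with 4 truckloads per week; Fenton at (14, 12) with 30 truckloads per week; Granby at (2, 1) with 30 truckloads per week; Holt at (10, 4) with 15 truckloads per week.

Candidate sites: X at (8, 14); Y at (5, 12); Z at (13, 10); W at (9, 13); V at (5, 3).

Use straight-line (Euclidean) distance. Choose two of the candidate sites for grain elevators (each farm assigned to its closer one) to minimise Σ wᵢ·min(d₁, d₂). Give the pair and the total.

{Z, V}, total 433.3

Evaluate every pair (each demand assigned to the nearer of the two):
  {Z, V}: total = 433.3
  {W, V}: total = 519.9
  {X, V}: total = 562.5
  {Y, V}: total = 629.2
  {Y, Z}: total = 801.0
  {Y, W}: total = 941.5
  {Z, W}: total = 955.2
  {X, Z}: total = 970.8
  {X, Y}: total = 987.2
  {X, W}: total = 1097.0
Best pair: {Z, V} with total 433.3.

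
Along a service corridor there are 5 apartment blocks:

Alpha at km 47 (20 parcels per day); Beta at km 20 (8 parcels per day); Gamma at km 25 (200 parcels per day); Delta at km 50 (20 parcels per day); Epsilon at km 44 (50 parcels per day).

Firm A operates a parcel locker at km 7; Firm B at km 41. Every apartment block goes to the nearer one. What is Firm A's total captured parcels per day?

8

The indifferent point is the midpoint (7+41)/2 = 24; apartment blocks left of it (closer to Firm A at 7) go to Firm A, those right go to Firm B.
  Beta at 20 (w=8) → Firm A
  Gamma at 25 (w=200) → Firm B
  Epsilon at 44 (w=50) → Firm B
  Alpha at 47 (w=20) → Firm B
  Delta at 50 (w=20) → Firm B
Firm A captures 8; Firm B captures 290.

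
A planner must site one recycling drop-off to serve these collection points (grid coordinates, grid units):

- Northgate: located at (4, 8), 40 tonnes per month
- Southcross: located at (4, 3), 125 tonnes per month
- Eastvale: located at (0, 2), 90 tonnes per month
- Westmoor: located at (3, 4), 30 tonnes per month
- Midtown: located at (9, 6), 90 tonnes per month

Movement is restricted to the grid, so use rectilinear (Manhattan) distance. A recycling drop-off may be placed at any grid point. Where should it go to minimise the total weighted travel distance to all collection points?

(4, 3)

Manhattan distance separates: Σwᵢ(|x−xᵢ|+|y−yᵢ|) = Σwᵢ|x−xᵢ| + Σwᵢ|y−yᵢ|, so x and y are optimised independently as 1-D weighted medians.
Total weight W = 375; half = 187.5.
x-coordinate, sorted with cumulative weight:
  x=0 (Eastvale, w=90) cum 90
  x=3 (Westmoor, w=30) cum 120
  x=4 (Northgate, w=40) cum 160
  x=4 (Southcross, w=125) cum 285  ← median
  x=9 (Midtown, w=90) cum 375
⇒ x* = 4
y-coordinate, sorted with cumulative weight:
  y=2 (Eastvale, w=90) cum 90
  y=3 (Southcross, w=125) cum 215  ← median
  y=4 (Westmoor, w=30) cum 245
  y=6 (Midtown, w=90) cum 335
  y=8 (Northgate, w=40) cum 375
⇒ y* = 3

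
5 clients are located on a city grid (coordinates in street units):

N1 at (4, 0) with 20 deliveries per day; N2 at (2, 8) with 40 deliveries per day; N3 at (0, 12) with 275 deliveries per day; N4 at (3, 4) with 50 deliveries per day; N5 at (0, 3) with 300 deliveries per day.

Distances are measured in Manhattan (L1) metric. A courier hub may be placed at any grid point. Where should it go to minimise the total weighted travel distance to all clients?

Manhattan distance separates: Σwᵢ(|x−xᵢ|+|y−yᵢ|) = Σwᵢ|x−xᵢ| + Σwᵢ|y−yᵢ|, so x and y are optimised independently as 1-D weighted medians.
Total weight W = 685; half = 342.5.
x-coordinate, sorted with cumulative weight:
  x=0 (N3, w=275) cum 275
  x=0 (N5, w=300) cum 575  ← median
  x=2 (N2, w=40) cum 615
  x=3 (N4, w=50) cum 665
  x=4 (N1, w=20) cum 685
⇒ x* = 0
y-coordinate, sorted with cumulative weight:
  y=0 (N1, w=20) cum 20
  y=3 (N5, w=300) cum 320
  y=4 (N4, w=50) cum 370  ← median
  y=8 (N2, w=40) cum 410
  y=12 (N3, w=275) cum 685
⇒ y* = 4

(0, 4)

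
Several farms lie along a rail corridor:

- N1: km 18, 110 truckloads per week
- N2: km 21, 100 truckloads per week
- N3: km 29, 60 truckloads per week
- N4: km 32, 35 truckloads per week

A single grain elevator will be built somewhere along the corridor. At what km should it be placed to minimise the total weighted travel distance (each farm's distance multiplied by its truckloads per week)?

x = 21

For a sum of weighted absolute distances on a line, the optimum is the weighted median (not the mean). Total weight W = 305; half-weight = 152.5.
Sort by position and accumulate weight:
  km 18 (N1, w=110) → cum 110
  km 21 (N2, w=100) → cum 210  ≥ 152.5 → median here
  km 29 (N3, w=60) → cum 270
  km 32 (N4, w=35) → cum 305
Optimal location: km 21.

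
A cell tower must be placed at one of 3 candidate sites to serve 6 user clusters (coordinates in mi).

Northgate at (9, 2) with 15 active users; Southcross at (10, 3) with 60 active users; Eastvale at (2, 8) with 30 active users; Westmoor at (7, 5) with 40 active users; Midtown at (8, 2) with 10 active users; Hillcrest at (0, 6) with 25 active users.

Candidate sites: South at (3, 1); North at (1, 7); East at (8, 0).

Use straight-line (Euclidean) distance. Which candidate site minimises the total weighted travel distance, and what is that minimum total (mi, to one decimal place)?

Total weighted distance at each candidate:
  South (3, 1): total = 1163.2
  North (1, 7): total = 1149.2
  East (8, 0): total = 1023.8
Minimum is at East with total 1023.8 mi.

East, total 1023.8 mi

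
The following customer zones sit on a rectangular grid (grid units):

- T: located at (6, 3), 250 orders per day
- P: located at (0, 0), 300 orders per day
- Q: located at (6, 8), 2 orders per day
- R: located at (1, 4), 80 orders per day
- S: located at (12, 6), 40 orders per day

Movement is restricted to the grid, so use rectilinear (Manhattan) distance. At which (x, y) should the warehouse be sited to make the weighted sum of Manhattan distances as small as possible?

Manhattan distance separates: Σwᵢ(|x−xᵢ|+|y−yᵢ|) = Σwᵢ|x−xᵢ| + Σwᵢ|y−yᵢ|, so x and y are optimised independently as 1-D weighted medians.
Total weight W = 672; half = 336.
x-coordinate, sorted with cumulative weight:
  x=0 (P, w=300) cum 300
  x=1 (R, w=80) cum 380  ← median
  x=6 (T, w=250) cum 630
  x=6 (Q, w=2) cum 632
  x=12 (S, w=40) cum 672
⇒ x* = 1
y-coordinate, sorted with cumulative weight:
  y=0 (P, w=300) cum 300
  y=3 (T, w=250) cum 550  ← median
  y=4 (R, w=80) cum 630
  y=6 (S, w=40) cum 670
  y=8 (Q, w=2) cum 672
⇒ y* = 3

(1, 3)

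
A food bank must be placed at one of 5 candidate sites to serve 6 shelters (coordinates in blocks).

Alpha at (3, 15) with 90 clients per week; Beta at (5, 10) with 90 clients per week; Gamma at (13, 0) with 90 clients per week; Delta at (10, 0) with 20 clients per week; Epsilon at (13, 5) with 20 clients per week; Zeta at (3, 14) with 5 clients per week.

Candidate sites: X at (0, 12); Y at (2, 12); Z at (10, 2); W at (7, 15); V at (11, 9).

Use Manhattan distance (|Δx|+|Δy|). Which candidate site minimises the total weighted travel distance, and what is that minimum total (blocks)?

V, total 3265 blocks

Total weighted distance at each candidate:
  X (0, 12): total = 4285
  Y (2, 12): total = 3655
  Z (10, 2): total = 3675
  W (7, 15): total = 3585
  V (11, 9): total = 3265
Minimum is at V with total 3265 blocks.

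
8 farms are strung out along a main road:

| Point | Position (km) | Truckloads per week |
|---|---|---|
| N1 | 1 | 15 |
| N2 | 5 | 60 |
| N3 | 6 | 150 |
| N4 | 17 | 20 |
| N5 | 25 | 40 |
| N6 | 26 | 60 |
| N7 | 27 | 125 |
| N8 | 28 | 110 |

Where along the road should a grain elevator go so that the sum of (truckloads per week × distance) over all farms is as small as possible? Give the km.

x = 26

For a sum of weighted absolute distances on a line, the optimum is the weighted median (not the mean). Total weight W = 580; half-weight = 290.
Sort by position and accumulate weight:
  km 1 (N1, w=15) → cum 15
  km 5 (N2, w=60) → cum 75
  km 6 (N3, w=150) → cum 225
  km 17 (N4, w=20) → cum 245
  km 25 (N5, w=40) → cum 285
  km 26 (N6, w=60) → cum 345  ≥ 290 → median here
  km 27 (N7, w=125) → cum 470
  km 28 (N8, w=110) → cum 580
Optimal location: km 26.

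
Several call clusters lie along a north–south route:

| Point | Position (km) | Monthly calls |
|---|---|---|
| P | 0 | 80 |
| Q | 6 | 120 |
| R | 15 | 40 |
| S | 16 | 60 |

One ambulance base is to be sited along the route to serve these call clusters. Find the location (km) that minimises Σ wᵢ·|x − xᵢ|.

x = 6

For a sum of weighted absolute distances on a line, the optimum is the weighted median (not the mean). Total weight W = 300; half-weight = 150.
Sort by position and accumulate weight:
  km 0 (P, w=80) → cum 80
  km 6 (Q, w=120) → cum 200  ≥ 150 → median here
  km 15 (R, w=40) → cum 240
  km 16 (S, w=60) → cum 300
Optimal location: km 6.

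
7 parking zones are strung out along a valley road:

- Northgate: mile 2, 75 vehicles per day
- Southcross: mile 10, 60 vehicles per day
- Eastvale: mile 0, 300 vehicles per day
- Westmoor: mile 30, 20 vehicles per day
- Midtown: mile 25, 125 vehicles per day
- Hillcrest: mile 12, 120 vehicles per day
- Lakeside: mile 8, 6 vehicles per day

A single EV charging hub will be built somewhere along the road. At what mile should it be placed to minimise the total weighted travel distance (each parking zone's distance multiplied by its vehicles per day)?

For a sum of weighted absolute distances on a line, the optimum is the weighted median (not the mean). Total weight W = 706; half-weight = 353.
Sort by position and accumulate weight:
  mile 0 (Eastvale, w=300) → cum 300
  mile 2 (Northgate, w=75) → cum 375  ≥ 353 → median here
  mile 8 (Lakeside, w=6) → cum 381
  mile 10 (Southcross, w=60) → cum 441
  mile 12 (Hillcrest, w=120) → cum 561
  mile 25 (Midtown, w=125) → cum 686
  mile 30 (Westmoor, w=20) → cum 706
Optimal location: mile 2.

x = 2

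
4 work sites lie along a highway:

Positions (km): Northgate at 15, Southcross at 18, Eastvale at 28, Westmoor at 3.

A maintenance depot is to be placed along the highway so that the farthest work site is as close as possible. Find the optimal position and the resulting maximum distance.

location 15.5, max distance 12.5

The 1-center on a line is the midpoint of the two extreme points: leftmost at 3, rightmost at 28.
Optimal location = (3 + 28)/2 = 15.5; maximum distance = (28 − 3)/2 = 12.5.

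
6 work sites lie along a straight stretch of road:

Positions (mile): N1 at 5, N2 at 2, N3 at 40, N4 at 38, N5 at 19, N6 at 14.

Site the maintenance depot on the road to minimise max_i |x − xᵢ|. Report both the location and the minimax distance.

The 1-center on a line is the midpoint of the two extreme points: leftmost at 2, rightmost at 40.
Optimal location = (2 + 40)/2 = 21; maximum distance = (40 − 2)/2 = 19.

location 21, max distance 19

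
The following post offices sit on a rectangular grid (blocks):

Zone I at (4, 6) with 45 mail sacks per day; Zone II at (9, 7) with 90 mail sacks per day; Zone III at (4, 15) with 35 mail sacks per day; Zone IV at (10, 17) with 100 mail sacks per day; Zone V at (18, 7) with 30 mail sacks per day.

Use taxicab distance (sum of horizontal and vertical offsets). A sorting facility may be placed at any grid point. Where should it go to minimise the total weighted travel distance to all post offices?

(9, 7)

Manhattan distance separates: Σwᵢ(|x−xᵢ|+|y−yᵢ|) = Σwᵢ|x−xᵢ| + Σwᵢ|y−yᵢ|, so x and y are optimised independently as 1-D weighted medians.
Total weight W = 300; half = 150.
x-coordinate, sorted with cumulative weight:
  x=4 (Zone I, w=45) cum 45
  x=4 (Zone III, w=35) cum 80
  x=9 (Zone II, w=90) cum 170  ← median
  x=10 (Zone IV, w=100) cum 270
  x=18 (Zone V, w=30) cum 300
⇒ x* = 9
y-coordinate, sorted with cumulative weight:
  y=6 (Zone I, w=45) cum 45
  y=7 (Zone II, w=90) cum 135
  y=7 (Zone V, w=30) cum 165  ← median
  y=15 (Zone III, w=35) cum 200
  y=17 (Zone IV, w=100) cum 300
⇒ y* = 7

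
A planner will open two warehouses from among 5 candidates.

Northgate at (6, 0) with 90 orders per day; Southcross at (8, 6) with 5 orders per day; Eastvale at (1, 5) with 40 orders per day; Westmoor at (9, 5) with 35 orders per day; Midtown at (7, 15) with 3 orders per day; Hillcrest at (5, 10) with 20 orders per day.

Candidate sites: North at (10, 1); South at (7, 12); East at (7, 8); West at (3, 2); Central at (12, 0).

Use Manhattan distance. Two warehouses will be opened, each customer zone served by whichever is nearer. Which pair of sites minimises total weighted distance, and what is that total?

{East, West}, total 941

Evaluate every pair (each demand assigned to the nearer of the two):
  {East, West}: total = 941
  {South, West}: total = 1089
  {North, East}: total = 1101
  {North, West}: total = 1111
  {East, Central}: total = 1191
  {West, Central}: total = 1226
  {North, South}: total = 1269
  {South, East}: total = 1449
  {South, Central}: total = 1464
  {North, Central}: total = 1511
Best pair: {East, West} with total 941.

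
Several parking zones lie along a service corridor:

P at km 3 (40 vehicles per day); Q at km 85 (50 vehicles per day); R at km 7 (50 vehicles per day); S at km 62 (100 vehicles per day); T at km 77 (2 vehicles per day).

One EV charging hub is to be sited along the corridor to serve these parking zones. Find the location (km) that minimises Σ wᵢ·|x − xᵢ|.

For a sum of weighted absolute distances on a line, the optimum is the weighted median (not the mean). Total weight W = 242; half-weight = 121.
Sort by position and accumulate weight:
  km 3 (P, w=40) → cum 40
  km 7 (R, w=50) → cum 90
  km 62 (S, w=100) → cum 190  ≥ 121 → median here
  km 77 (T, w=2) → cum 192
  km 85 (Q, w=50) → cum 242
Optimal location: km 62.

x = 62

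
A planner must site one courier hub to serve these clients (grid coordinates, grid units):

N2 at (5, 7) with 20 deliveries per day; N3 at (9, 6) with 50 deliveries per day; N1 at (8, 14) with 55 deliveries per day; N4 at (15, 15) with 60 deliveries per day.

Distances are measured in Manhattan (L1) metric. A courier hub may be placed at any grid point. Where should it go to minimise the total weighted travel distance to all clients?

Manhattan distance separates: Σwᵢ(|x−xᵢ|+|y−yᵢ|) = Σwᵢ|x−xᵢ| + Σwᵢ|y−yᵢ|, so x and y are optimised independently as 1-D weighted medians.
Total weight W = 185; half = 92.5.
x-coordinate, sorted with cumulative weight:
  x=5 (N2, w=20) cum 20
  x=8 (N1, w=55) cum 75
  x=9 (N3, w=50) cum 125  ← median
  x=15 (N4, w=60) cum 185
⇒ x* = 9
y-coordinate, sorted with cumulative weight:
  y=6 (N3, w=50) cum 50
  y=7 (N2, w=20) cum 70
  y=14 (N1, w=55) cum 125  ← median
  y=15 (N4, w=60) cum 185
⇒ y* = 14

(9, 14)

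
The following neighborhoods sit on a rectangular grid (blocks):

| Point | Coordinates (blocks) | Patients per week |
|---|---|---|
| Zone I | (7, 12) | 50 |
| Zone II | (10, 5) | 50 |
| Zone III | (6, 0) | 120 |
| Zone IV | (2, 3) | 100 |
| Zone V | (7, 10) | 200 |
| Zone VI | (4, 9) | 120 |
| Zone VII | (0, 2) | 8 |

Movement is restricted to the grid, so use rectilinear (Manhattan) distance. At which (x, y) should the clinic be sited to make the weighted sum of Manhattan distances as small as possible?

Manhattan distance separates: Σwᵢ(|x−xᵢ|+|y−yᵢ|) = Σwᵢ|x−xᵢ| + Σwᵢ|y−yᵢ|, so x and y are optimised independently as 1-D weighted medians.
Total weight W = 648; half = 324.
x-coordinate, sorted with cumulative weight:
  x=0 (Zone VII, w=8) cum 8
  x=2 (Zone IV, w=100) cum 108
  x=4 (Zone VI, w=120) cum 228
  x=6 (Zone III, w=120) cum 348  ← median
  x=7 (Zone I, w=50) cum 398
  x=7 (Zone V, w=200) cum 598
  x=10 (Zone II, w=50) cum 648
⇒ x* = 6
y-coordinate, sorted with cumulative weight:
  y=0 (Zone III, w=120) cum 120
  y=2 (Zone VII, w=8) cum 128
  y=3 (Zone IV, w=100) cum 228
  y=5 (Zone II, w=50) cum 278
  y=9 (Zone VI, w=120) cum 398  ← median
  y=10 (Zone V, w=200) cum 598
  y=12 (Zone I, w=50) cum 648
⇒ y* = 9

(6, 9)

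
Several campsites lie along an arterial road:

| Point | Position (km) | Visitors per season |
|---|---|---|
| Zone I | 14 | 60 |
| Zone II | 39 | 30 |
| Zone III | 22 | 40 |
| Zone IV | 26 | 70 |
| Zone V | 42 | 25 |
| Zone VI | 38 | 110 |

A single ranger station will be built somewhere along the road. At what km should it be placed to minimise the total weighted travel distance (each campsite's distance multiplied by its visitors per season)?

For a sum of weighted absolute distances on a line, the optimum is the weighted median (not the mean). Total weight W = 335; half-weight = 167.5.
Sort by position and accumulate weight:
  km 14 (Zone I, w=60) → cum 60
  km 22 (Zone III, w=40) → cum 100
  km 26 (Zone IV, w=70) → cum 170  ≥ 167.5 → median here
  km 38 (Zone VI, w=110) → cum 280
  km 39 (Zone II, w=30) → cum 310
  km 42 (Zone V, w=25) → cum 335
Optimal location: km 26.

x = 26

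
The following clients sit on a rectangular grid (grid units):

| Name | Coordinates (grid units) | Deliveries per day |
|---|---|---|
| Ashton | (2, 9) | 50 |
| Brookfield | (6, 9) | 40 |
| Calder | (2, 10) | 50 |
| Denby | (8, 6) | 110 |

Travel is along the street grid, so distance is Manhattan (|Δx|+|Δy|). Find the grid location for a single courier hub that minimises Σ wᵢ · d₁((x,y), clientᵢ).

Manhattan distance separates: Σwᵢ(|x−xᵢ|+|y−yᵢ|) = Σwᵢ|x−xᵢ| + Σwᵢ|y−yᵢ|, so x and y are optimised independently as 1-D weighted medians.
Total weight W = 250; half = 125.
x-coordinate, sorted with cumulative weight:
  x=2 (Ashton, w=50) cum 50
  x=2 (Calder, w=50) cum 100
  x=6 (Brookfield, w=40) cum 140  ← median
  x=8 (Denby, w=110) cum 250
⇒ x* = 6
y-coordinate, sorted with cumulative weight:
  y=6 (Denby, w=110) cum 110
  y=9 (Ashton, w=50) cum 160  ← median
  y=9 (Brookfield, w=40) cum 200
  y=10 (Calder, w=50) cum 250
⇒ y* = 9

(6, 9)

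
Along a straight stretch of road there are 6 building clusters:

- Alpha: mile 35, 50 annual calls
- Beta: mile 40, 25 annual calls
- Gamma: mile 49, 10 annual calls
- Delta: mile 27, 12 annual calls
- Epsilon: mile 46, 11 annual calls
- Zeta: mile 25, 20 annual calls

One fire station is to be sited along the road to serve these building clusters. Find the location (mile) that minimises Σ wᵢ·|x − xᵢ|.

x = 35

For a sum of weighted absolute distances on a line, the optimum is the weighted median (not the mean). Total weight W = 128; half-weight = 64.
Sort by position and accumulate weight:
  mile 25 (Zeta, w=20) → cum 20
  mile 27 (Delta, w=12) → cum 32
  mile 35 (Alpha, w=50) → cum 82  ≥ 64 → median here
  mile 40 (Beta, w=25) → cum 107
  mile 46 (Epsilon, w=11) → cum 118
  mile 49 (Gamma, w=10) → cum 128
Optimal location: mile 35.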